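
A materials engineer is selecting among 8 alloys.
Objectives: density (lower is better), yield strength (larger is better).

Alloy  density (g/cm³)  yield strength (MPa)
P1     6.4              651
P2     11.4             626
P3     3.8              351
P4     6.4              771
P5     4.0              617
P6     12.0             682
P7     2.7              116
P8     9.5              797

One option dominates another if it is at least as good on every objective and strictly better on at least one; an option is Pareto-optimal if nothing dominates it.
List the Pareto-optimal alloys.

P3, P4, P5, P7, P8

P1: dominated by P4 (density 6.4≤6.4, yield strength 771≥651).
P2: dominated by P1 (density 6.4≤11.4, yield strength 651≥626).
P3: not dominated.
P4: not dominated.
P5: not dominated.
P6: dominated by P4 (density 6.4≤12.0, yield strength 771≥682).
P7: not dominated (best density).
P8: not dominated (best yield strength).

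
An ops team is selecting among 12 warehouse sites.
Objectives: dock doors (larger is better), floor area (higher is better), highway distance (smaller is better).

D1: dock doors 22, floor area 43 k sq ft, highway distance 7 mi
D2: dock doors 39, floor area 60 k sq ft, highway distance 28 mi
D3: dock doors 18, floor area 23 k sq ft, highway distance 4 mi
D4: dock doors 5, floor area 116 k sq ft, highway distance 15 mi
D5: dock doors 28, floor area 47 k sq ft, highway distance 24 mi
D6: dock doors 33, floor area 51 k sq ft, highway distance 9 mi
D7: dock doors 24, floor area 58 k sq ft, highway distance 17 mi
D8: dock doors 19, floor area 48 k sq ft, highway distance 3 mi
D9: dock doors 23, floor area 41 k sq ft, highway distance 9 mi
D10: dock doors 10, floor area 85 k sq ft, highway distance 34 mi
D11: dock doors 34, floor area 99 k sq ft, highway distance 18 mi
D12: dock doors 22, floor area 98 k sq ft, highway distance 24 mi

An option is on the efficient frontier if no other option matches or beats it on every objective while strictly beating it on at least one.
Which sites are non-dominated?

D1: not dominated.
D2: not dominated (best dock doors).
D3: dominated by D8 (dock doors 19≥18, floor area 48≥23, highway distance 3≤4).
D4: not dominated (best floor area).
D5: dominated by D6 (dock doors 33≥28, floor area 51≥47, highway distance 9≤24).
D6: not dominated.
D7: not dominated.
D8: not dominated (best highway distance).
D9: dominated by D6 (dock doors 33≥23, floor area 51≥41, highway distance 9≤9).
D10: dominated by D11 (dock doors 34≥10, floor area 99≥85, highway distance 18≤34).
D11: not dominated.
D12: dominated by D11 (dock doors 34≥22, floor area 99≥98, highway distance 18≤24).

D1, D2, D4, D6, D7, D8, D11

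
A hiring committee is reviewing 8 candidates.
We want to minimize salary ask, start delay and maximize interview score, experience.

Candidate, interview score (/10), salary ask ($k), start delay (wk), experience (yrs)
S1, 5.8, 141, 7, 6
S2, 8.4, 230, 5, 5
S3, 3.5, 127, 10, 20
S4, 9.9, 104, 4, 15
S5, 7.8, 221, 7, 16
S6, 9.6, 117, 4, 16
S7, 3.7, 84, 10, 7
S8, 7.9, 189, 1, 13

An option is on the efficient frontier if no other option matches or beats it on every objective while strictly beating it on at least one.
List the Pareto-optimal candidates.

S3, S4, S6, S7, S8

S1: dominated by S4 (interview score 9.9≥5.8, salary ask 104≤141, start delay 4≤7, experience 15≥6).
S2: dominated by S4 (interview score 9.9≥8.4, salary ask 104≤230, start delay 4≤5, experience 15≥5).
S3: not dominated (best experience).
S4: not dominated (best interview score).
S5: dominated by S6 (interview score 9.6≥7.8, salary ask 117≤221, start delay 4≤7, experience 16≥16).
S6: not dominated.
S7: not dominated (best salary ask).
S8: not dominated (best start delay).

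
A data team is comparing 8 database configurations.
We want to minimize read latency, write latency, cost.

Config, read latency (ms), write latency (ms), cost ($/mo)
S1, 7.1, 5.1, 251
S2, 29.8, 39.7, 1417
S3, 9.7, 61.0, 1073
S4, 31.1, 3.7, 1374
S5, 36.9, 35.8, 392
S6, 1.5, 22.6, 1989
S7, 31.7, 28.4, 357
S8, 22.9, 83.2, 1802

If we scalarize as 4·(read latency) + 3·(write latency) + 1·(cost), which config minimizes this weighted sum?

S1

S1: 4·7.1 + 3·5.1 + 1·251 = 294.7
S2: 4·29.8 + 3·39.7 + 1·1417 = 1655.3
S3: 4·9.7 + 3·61.0 + 1·1073 = 1294.8
S4: 4·31.1 + 3·3.7 + 1·1374 = 1509.5
S5: 4·36.9 + 3·35.8 + 1·392 = 647.0
S6: 4·1.5 + 3·22.6 + 1·1989 = 2062.8
S7: 4·31.7 + 3·28.4 + 1·357 = 569.0
S8: 4·22.9 + 3·83.2 + 1·1802 = 2143.2
Lowest: S1 at 294.7.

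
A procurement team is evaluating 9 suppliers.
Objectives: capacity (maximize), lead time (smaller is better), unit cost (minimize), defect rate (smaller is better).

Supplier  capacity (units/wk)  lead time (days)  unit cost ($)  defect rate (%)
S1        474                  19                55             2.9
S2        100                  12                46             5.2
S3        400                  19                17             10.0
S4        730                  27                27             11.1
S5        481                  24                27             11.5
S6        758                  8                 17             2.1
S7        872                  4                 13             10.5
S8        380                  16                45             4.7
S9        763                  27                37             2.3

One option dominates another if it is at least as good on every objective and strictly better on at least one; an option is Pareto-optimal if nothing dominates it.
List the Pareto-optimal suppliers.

S1: dominated by S6 (capacity 758≥474, lead time 8≤19, unit cost 17≤55, defect rate 2.1≤2.9).
S2: dominated by S6 (capacity 758≥100, lead time 8≤12, unit cost 17≤46, defect rate 2.1≤5.2).
S3: dominated by S6 (capacity 758≥400, lead time 8≤19, unit cost 17≤17, defect rate 2.1≤10.0).
S4: dominated by S6 (capacity 758≥730, lead time 8≤27, unit cost 17≤27, defect rate 2.1≤11.1).
S5: dominated by S6 (capacity 758≥481, lead time 8≤24, unit cost 17≤27, defect rate 2.1≤11.5).
S6: not dominated (best defect rate).
S7: not dominated (best capacity).
S8: dominated by S6 (capacity 758≥380, lead time 8≤16, unit cost 17≤45, defect rate 2.1≤4.7).
S9: not dominated.

S6, S7, S9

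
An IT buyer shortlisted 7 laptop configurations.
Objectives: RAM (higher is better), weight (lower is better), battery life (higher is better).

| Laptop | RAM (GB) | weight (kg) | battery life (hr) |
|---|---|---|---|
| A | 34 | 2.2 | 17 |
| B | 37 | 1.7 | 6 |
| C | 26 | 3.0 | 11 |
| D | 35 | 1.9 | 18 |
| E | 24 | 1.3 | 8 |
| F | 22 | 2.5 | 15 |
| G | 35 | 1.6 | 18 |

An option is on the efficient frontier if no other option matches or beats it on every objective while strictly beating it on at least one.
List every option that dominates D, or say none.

G

G: RAM 35≥35, weight 1.6≤1.9, battery life 18≥18 — dominates D.
Others (A, B, C, E, F) are each worse than D on at least one objective.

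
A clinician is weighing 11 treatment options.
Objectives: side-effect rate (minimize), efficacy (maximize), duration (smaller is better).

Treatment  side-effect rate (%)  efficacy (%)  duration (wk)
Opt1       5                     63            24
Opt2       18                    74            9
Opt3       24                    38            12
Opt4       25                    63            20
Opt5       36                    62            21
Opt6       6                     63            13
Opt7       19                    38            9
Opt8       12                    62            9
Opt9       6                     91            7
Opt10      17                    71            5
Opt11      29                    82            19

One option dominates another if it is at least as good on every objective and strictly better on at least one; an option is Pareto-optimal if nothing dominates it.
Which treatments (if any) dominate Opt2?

Opt9

Opt9: side-effect rate 6≤18, efficacy 91≥74, duration 7≤9 — dominates Opt2.
Others (Opt1, Opt3, Opt4, Opt5, Opt6, Opt7, Opt8, Opt10, Opt11) are each worse than Opt2 on at least one objective.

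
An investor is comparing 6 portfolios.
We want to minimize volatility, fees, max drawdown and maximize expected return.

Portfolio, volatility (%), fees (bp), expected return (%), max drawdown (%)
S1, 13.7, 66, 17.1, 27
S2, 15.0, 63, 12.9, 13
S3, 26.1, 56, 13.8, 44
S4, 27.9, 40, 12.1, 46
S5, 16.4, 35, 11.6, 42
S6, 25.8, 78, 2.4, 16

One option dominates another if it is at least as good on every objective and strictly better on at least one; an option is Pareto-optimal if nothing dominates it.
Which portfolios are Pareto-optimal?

S1: not dominated (best volatility).
S2: not dominated (best max drawdown).
S3: not dominated.
S4: not dominated.
S5: not dominated (best fees).
S6: dominated by S2 (volatility 15.0≤25.8, fees 63≤78, expected return 12.9≥2.4, max drawdown 13≤16).

S1, S2, S3, S4, S5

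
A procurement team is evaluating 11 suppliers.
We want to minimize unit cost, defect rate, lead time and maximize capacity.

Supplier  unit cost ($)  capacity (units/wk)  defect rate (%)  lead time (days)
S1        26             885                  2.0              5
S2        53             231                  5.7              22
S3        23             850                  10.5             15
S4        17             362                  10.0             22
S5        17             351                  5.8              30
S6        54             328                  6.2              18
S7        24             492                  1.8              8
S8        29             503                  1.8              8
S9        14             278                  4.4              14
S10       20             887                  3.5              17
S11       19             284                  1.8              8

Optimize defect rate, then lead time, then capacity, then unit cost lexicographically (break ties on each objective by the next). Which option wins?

First minimize defect rate: best is 1.8, kept {S7, S8, S11}.
Then minimize lead time: best is 8, kept {S7, S8, S11}.
Then maximize capacity: best is 503, kept {S8}.

S8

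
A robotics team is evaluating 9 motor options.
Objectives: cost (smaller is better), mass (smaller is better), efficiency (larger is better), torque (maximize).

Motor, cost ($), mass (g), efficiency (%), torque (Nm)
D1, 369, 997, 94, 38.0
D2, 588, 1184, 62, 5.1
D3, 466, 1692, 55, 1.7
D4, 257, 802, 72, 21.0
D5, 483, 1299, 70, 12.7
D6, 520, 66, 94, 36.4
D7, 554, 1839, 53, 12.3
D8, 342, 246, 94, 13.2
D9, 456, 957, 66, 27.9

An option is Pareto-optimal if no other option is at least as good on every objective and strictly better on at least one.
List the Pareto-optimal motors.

D1: not dominated (best torque).
D2: dominated by D1 (cost 369≤588, mass 997≤1184, efficiency 94≥62, torque 38.0≥5.1).
D3: dominated by D1 (cost 369≤466, mass 997≤1692, efficiency 94≥55, torque 38.0≥1.7).
D4: not dominated (best cost).
D5: dominated by D1 (cost 369≤483, mass 997≤1299, efficiency 94≥70, torque 38.0≥12.7).
D6: not dominated (best mass).
D7: dominated by D1 (cost 369≤554, mass 997≤1839, efficiency 94≥53, torque 38.0≥12.3).
D8: not dominated.
D9: not dominated.

D1, D4, D6, D8, D9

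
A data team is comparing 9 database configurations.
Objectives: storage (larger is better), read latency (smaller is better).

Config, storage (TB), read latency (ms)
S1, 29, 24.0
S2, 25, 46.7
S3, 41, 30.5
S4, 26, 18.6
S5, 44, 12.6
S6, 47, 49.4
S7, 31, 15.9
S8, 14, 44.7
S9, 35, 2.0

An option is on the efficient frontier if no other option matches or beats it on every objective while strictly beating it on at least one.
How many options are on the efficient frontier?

3

S1: dominated by S5 (storage 44≥29, read latency 12.6≤24.0).
S2: dominated by S1 (storage 29≥25, read latency 24.0≤46.7).
S3: dominated by S5 (storage 44≥41, read latency 12.6≤30.5).
S4: dominated by S5 (storage 44≥26, read latency 12.6≤18.6).
S5: not dominated.
S6: not dominated (best storage).
S7: dominated by S5 (storage 44≥31, read latency 12.6≤15.9).
S8: dominated by S1 (storage 29≥14, read latency 24.0≤44.7).
S9: not dominated (best read latency).
Pareto-optimal: S5, S6, S9 → 3.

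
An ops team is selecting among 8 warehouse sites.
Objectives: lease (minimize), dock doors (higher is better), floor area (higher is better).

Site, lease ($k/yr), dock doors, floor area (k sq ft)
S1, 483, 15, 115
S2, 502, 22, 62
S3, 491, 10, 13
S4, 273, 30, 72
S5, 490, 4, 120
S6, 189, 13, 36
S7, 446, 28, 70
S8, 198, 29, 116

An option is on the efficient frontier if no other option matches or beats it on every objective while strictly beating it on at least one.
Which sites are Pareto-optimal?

S4, S5, S6, S8

S1: dominated by S8 (lease 198≤483, dock doors 29≥15, floor area 116≥115).
S2: dominated by S4 (lease 273≤502, dock doors 30≥22, floor area 72≥62).
S3: dominated by S1 (lease 483≤491, dock doors 15≥10, floor area 115≥13).
S4: not dominated (best dock doors).
S5: not dominated (best floor area).
S6: not dominated (best lease).
S7: dominated by S4 (lease 273≤446, dock doors 30≥28, floor area 72≥70).
S8: not dominated.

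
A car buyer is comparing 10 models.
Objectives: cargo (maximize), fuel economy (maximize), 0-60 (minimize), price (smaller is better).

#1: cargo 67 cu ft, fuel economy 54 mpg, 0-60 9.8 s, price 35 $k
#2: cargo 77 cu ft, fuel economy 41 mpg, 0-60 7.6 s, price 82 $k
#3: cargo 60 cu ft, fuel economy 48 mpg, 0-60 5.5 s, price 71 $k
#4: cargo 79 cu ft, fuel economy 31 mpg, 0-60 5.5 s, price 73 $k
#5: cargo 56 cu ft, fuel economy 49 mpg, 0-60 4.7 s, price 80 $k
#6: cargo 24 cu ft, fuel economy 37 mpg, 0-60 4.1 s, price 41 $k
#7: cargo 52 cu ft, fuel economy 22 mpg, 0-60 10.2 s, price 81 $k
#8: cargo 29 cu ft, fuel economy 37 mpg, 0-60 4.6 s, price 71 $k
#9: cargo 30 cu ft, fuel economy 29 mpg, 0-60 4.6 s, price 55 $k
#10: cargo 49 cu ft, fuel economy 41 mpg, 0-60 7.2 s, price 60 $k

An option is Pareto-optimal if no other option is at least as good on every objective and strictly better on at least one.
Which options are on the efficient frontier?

#1: not dominated (best fuel economy).
#2: not dominated.
#3: not dominated.
#4: not dominated (best cargo).
#5: not dominated.
#6: not dominated (best 0-60).
#7: dominated by #1 (cargo 67≥52, fuel economy 54≥22, 0-60 9.8≤10.2, price 35≤81).
#8: not dominated.
#9: not dominated.
#10: not dominated.

#1, #2, #3, #4, #5, #6, #8, #9, #10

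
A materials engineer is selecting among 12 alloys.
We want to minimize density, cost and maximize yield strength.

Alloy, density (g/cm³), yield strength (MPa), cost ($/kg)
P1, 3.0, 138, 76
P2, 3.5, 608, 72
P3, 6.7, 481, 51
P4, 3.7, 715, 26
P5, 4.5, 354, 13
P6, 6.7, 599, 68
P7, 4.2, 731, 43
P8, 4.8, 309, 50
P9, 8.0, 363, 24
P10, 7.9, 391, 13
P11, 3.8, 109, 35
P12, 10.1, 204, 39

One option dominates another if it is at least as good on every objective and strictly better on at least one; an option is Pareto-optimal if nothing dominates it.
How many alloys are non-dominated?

P1: not dominated (best density).
P2: not dominated.
P3: dominated by P4 (density 3.7≤6.7, yield strength 715≥481, cost 26≤51).
P4: not dominated.
P5: not dominated.
P6: dominated by P4 (density 3.7≤6.7, yield strength 715≥599, cost 26≤68).
P7: not dominated (best yield strength).
P8: dominated by P4 (density 3.7≤4.8, yield strength 715≥309, cost 26≤50).
P9: dominated by P10 (density 7.9≤8.0, yield strength 391≥363, cost 13≤24).
P10: not dominated.
P11: dominated by P4 (density 3.7≤3.8, yield strength 715≥109, cost 26≤35).
P12: dominated by P4 (density 3.7≤10.1, yield strength 715≥204, cost 26≤39).
Pareto-optimal: P1, P2, P4, P5, P7, P10 → 6.

6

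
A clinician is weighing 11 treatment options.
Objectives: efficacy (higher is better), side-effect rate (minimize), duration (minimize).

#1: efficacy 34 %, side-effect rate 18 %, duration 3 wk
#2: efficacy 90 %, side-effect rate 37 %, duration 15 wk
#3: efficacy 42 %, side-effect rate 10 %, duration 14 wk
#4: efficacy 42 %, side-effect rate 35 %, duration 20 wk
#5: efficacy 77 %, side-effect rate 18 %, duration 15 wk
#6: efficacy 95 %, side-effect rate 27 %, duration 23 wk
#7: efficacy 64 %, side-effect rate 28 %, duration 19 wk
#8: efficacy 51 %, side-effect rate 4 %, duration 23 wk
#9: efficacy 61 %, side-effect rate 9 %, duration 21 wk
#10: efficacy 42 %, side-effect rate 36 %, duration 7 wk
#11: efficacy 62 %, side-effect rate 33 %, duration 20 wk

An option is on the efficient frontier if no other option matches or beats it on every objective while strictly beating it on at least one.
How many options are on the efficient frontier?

8

#1: not dominated (best duration).
#2: not dominated.
#3: not dominated.
#4: dominated by #3 (efficacy 42≥42, side-effect rate 10≤35, duration 14≤20).
#5: not dominated.
#6: not dominated (best efficacy).
#7: dominated by #5 (efficacy 77≥64, side-effect rate 18≤28, duration 15≤19).
#8: not dominated (best side-effect rate).
#9: not dominated.
#10: not dominated.
#11: dominated by #5 (efficacy 77≥62, side-effect rate 18≤33, duration 15≤20).
Pareto-optimal: #1, #2, #3, #5, #6, #8, #9, #10 → 8.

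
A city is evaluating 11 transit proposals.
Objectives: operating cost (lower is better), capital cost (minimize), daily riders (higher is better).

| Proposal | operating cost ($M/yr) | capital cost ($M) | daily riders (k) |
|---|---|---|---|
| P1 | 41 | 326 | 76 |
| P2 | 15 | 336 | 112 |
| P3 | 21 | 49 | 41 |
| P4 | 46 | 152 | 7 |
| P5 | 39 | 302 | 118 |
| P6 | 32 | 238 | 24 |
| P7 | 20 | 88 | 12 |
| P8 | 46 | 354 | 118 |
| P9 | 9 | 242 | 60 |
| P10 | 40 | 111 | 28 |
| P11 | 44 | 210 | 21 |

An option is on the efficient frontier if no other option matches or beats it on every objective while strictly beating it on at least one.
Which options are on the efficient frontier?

P1: dominated by P5 (operating cost 39≤41, capital cost 302≤326, daily riders 118≥76).
P2: not dominated.
P3: not dominated (best capital cost).
P4: dominated by P3 (operating cost 21≤46, capital cost 49≤152, daily riders 41≥7).
P5: not dominated.
P6: dominated by P3 (operating cost 21≤32, capital cost 49≤238, daily riders 41≥24).
P7: not dominated.
P8: dominated by P5 (operating cost 39≤46, capital cost 302≤354, daily riders 118≥118).
P9: not dominated (best operating cost).
P10: dominated by P3 (operating cost 21≤40, capital cost 49≤111, daily riders 41≥28).
P11: dominated by P3 (operating cost 21≤44, capital cost 49≤210, daily riders 41≥21).

P2, P3, P5, P7, P9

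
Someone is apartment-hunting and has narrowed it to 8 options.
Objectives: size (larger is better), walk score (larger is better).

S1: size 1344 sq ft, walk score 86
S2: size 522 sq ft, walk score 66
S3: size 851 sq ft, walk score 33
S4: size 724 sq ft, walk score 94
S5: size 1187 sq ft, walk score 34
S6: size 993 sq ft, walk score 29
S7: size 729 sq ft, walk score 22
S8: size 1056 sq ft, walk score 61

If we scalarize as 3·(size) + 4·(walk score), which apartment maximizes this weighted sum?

S1

S1: 3·1344 + 4·86 = 4376
S2: 3·522 + 4·66 = 1830
S3: 3·851 + 4·33 = 2685
S4: 3·724 + 4·94 = 2548
S5: 3·1187 + 4·34 = 3697
S6: 3·993 + 4·29 = 3095
S7: 3·729 + 4·22 = 2275
S8: 3·1056 + 4·61 = 3412
Highest: S1 at 4376.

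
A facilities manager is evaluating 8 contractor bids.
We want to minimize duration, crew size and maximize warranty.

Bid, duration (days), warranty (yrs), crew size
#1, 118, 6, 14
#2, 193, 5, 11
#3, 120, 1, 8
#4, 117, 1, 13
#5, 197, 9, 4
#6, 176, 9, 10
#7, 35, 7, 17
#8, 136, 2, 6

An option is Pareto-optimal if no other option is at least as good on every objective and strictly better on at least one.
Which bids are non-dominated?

#1: not dominated.
#2: dominated by #6 (duration 176≤193, warranty 9≥5, crew size 10≤11).
#3: not dominated.
#4: not dominated.
#5: not dominated (best crew size).
#6: not dominated.
#7: not dominated (best duration).
#8: not dominated.

#1, #3, #4, #5, #6, #7, #8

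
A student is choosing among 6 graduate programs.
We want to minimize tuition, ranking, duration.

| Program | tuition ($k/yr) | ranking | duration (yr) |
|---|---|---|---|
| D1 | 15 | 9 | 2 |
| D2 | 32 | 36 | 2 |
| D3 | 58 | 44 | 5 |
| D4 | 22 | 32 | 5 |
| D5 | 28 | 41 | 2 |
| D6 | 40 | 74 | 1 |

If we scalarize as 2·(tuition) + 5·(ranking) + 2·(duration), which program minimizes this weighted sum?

D1: 2·15 + 5·9 + 2·2 = 79
D2: 2·32 + 5·36 + 2·2 = 248
D3: 2·58 + 5·44 + 2·5 = 346
D4: 2·22 + 5·32 + 2·5 = 214
D5: 2·28 + 5·41 + 2·2 = 265
D6: 2·40 + 5·74 + 2·1 = 452
Lowest: D1 at 79.

D1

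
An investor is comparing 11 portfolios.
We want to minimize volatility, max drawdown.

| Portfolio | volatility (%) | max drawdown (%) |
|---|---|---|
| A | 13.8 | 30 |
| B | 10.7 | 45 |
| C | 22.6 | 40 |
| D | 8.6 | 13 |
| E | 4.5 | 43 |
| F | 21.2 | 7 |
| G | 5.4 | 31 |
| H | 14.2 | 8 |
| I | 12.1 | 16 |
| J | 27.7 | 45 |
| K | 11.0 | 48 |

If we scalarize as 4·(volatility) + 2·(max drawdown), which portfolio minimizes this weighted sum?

A: 4·13.8 + 2·30 = 115.2
B: 4·10.7 + 2·45 = 132.8
C: 4·22.6 + 2·40 = 170.4
D: 4·8.6 + 2·13 = 60.4
E: 4·4.5 + 2·43 = 104.0
F: 4·21.2 + 2·7 = 98.8
G: 4·5.4 + 2·31 = 83.6
H: 4·14.2 + 2·8 = 72.8
I: 4·12.1 + 2·16 = 80.4
J: 4·27.7 + 2·45 = 200.8
K: 4·11.0 + 2·48 = 140.0
Lowest: D at 60.4.

D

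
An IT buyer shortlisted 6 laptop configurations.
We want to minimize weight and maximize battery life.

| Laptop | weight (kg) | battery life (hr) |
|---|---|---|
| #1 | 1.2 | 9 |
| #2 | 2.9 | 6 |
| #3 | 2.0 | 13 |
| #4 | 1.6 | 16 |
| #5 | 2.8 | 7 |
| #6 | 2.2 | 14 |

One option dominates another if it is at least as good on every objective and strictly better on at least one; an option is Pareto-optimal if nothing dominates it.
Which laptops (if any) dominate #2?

#1: weight 1.2≤2.9, battery life 9≥6 — dominates #2.
#3: weight 2.0≤2.9, battery life 13≥6 — dominates #2.
#4: weight 1.6≤2.9, battery life 16≥6 — dominates #2.
#5: weight 2.8≤2.9, battery life 7≥6 — dominates #2.
#6: weight 2.2≤2.9, battery life 14≥6 — dominates #2.

#1, #3, #4, #5, #6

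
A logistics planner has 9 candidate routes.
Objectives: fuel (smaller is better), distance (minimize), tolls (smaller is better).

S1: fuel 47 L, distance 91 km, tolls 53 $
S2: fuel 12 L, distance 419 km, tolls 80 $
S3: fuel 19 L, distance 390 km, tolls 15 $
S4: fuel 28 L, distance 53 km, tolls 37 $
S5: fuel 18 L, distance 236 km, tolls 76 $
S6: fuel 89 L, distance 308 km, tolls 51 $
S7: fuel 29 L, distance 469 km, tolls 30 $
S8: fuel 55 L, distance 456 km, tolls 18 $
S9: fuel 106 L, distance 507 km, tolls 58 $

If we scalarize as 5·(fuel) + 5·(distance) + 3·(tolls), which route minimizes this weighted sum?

S1: 5·47 + 5·91 + 3·53 = 849
S2: 5·12 + 5·419 + 3·80 = 2395
S3: 5·19 + 5·390 + 3·15 = 2090
S4: 5·28 + 5·53 + 3·37 = 516
S5: 5·18 + 5·236 + 3·76 = 1498
S6: 5·89 + 5·308 + 3·51 = 2138
S7: 5·29 + 5·469 + 3·30 = 2580
S8: 5·55 + 5·456 + 3·18 = 2609
S9: 5·106 + 5·507 + 3·58 = 3239
Lowest: S4 at 516.

S4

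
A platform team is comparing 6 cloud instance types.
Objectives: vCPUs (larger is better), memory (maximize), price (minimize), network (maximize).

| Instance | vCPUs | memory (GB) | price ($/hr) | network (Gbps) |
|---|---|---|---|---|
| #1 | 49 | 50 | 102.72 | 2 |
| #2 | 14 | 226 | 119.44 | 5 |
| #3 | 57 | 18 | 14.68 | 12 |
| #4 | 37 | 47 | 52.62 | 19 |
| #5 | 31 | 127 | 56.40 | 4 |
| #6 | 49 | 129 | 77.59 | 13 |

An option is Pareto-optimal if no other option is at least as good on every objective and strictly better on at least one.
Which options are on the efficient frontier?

#1: dominated by #6 (vCPUs 49≥49, memory 129≥50, price 77.59≤102.72, network 13≥2).
#2: not dominated (best memory).
#3: not dominated (best vCPUs).
#4: not dominated (best network).
#5: not dominated.
#6: not dominated.

#2, #3, #4, #5, #6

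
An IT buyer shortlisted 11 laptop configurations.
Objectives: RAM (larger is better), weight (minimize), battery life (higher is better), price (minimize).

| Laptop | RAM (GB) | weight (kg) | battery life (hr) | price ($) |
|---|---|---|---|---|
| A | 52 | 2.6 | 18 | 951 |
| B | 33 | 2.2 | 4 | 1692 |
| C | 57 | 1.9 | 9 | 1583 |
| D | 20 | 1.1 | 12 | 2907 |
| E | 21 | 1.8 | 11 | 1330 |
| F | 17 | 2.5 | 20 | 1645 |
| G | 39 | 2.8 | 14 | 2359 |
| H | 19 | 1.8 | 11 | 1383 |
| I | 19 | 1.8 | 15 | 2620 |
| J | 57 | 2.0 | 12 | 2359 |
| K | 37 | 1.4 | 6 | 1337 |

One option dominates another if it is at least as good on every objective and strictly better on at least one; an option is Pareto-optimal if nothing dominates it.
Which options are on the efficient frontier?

A: not dominated (best price).
B: dominated by C (RAM 57≥33, weight 1.9≤2.2, battery life 9≥4, price 1583≤1692).
C: not dominated.
D: not dominated (best weight).
E: not dominated.
F: not dominated (best battery life).
G: dominated by A (RAM 52≥39, weight 2.6≤2.8, battery life 18≥14, price 951≤2359).
H: dominated by E (RAM 21≥19, weight 1.8≤1.8, battery life 11≥11, price 1330≤1383).
I: not dominated.
J: not dominated.
K: not dominated.

A, C, D, E, F, I, J, K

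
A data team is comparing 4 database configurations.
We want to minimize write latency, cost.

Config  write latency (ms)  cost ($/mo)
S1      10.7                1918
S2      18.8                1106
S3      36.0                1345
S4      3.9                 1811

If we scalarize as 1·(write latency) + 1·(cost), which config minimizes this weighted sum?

S1: 1·10.7 + 1·1918 = 1928.7
S2: 1·18.8 + 1·1106 = 1124.8
S3: 1·36.0 + 1·1345 = 1381.0
S4: 1·3.9 + 1·1811 = 1814.9
Lowest: S2 at 1124.8.

S2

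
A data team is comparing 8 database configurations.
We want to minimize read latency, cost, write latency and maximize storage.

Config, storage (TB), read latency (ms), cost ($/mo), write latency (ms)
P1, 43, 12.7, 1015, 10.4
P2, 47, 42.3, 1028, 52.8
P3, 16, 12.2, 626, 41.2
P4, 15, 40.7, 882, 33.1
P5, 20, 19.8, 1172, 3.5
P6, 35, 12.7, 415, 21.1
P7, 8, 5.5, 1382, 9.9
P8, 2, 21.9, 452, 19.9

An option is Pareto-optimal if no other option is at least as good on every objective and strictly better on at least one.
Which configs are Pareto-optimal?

P1: not dominated.
P2: not dominated (best storage).
P3: not dominated.
P4: dominated by P6 (storage 35≥15, read latency 12.7≤40.7, cost 415≤882, write latency 21.1≤33.1).
P5: not dominated (best write latency).
P6: not dominated (best cost).
P7: not dominated (best read latency).
P8: not dominated.

P1, P2, P3, P5, P6, P7, P8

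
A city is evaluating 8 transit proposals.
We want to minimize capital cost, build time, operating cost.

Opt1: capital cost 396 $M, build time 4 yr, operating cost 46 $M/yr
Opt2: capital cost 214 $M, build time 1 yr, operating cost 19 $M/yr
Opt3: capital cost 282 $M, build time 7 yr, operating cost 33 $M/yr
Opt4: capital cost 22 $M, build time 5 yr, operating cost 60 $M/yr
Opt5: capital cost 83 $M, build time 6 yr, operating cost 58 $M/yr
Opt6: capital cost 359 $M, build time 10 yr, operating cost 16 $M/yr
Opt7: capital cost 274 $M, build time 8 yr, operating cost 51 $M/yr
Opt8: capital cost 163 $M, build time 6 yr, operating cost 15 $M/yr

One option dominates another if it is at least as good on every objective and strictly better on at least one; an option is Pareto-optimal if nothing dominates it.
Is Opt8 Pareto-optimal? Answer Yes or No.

Opt1: worse on capital cost (396 vs 163).
Opt2: worse on capital cost (214 vs 163).
Opt3: worse on capital cost (282 vs 163).
Opt4: worse on operating cost (60 vs 15).
Opt5: worse on operating cost (58 vs 15).
Opt6: worse on capital cost (359 vs 163).
Opt7: worse on capital cost (274 vs 163).
No option is at least as good as Opt8 on every objective and strictly better on one.

Yes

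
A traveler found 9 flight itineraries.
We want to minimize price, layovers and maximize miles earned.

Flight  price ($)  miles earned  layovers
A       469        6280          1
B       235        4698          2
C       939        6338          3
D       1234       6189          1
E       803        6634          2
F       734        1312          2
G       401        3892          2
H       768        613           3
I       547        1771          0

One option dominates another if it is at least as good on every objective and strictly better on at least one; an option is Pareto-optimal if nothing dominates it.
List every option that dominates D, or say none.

A

A: price 469≤1234, miles earned 6280≥6189, layovers 1≤1 — dominates D.
Others (B, C, E, F, G, H, I) are each worse than D on at least one objective.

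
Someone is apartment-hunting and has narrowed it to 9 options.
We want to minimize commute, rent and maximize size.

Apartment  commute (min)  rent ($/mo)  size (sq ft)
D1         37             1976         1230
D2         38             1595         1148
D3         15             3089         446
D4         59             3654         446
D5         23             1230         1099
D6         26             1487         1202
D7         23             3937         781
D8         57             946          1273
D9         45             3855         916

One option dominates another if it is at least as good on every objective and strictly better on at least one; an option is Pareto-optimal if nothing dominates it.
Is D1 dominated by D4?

D4 vs D1: D4 is worse on commute (59 vs 37), so it does not dominate D1.

No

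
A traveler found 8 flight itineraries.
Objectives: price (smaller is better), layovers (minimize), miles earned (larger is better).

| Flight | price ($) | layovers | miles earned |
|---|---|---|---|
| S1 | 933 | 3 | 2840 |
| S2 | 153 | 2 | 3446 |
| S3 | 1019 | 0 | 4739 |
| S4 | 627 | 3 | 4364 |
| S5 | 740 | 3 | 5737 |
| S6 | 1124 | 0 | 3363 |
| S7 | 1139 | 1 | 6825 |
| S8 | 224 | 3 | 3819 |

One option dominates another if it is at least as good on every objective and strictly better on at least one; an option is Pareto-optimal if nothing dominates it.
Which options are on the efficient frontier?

S2, S3, S4, S5, S7, S8

S1: dominated by S2 (price 153≤933, layovers 2≤3, miles earned 3446≥2840).
S2: not dominated (best price).
S3: not dominated.
S4: not dominated.
S5: not dominated.
S6: dominated by S3 (price 1019≤1124, layovers 0≤0, miles earned 4739≥3363).
S7: not dominated (best miles earned).
S8: not dominated.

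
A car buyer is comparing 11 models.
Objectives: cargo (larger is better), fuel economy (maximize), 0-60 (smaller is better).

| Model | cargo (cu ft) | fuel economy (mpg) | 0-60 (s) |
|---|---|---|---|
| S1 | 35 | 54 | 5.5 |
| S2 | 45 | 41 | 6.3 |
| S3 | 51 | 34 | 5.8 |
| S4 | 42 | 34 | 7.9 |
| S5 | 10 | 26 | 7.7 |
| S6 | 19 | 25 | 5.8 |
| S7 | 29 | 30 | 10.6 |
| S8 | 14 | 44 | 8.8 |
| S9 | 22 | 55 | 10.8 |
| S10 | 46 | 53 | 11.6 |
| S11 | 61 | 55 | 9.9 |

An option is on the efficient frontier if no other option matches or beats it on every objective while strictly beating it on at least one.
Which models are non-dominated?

S1: not dominated (best 0-60).
S2: not dominated.
S3: not dominated.
S4: dominated by S2 (cargo 45≥42, fuel economy 41≥34, 0-60 6.3≤7.9).
S5: dominated by S1 (cargo 35≥10, fuel economy 54≥26, 0-60 5.5≤7.7).
S6: dominated by S1 (cargo 35≥19, fuel economy 54≥25, 0-60 5.5≤5.8).
S7: dominated by S1 (cargo 35≥29, fuel economy 54≥30, 0-60 5.5≤10.6).
S8: dominated by S1 (cargo 35≥14, fuel economy 54≥44, 0-60 5.5≤8.8).
S9: dominated by S11 (cargo 61≥22, fuel economy 55≥55, 0-60 9.9≤10.8).
S10: dominated by S11 (cargo 61≥46, fuel economy 55≥53, 0-60 9.9≤11.6).
S11: not dominated (best cargo).

S1, S2, S3, S11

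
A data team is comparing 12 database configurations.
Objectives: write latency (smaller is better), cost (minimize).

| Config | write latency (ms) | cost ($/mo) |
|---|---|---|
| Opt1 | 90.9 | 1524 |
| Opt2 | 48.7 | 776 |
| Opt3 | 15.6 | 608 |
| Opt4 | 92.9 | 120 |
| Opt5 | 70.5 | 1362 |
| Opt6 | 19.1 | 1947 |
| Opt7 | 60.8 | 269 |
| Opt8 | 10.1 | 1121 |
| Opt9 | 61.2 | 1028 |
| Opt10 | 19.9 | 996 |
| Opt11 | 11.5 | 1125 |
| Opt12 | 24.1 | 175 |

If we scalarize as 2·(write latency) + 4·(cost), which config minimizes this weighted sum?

Opt4

Opt1: 2·90.9 + 4·1524 = 6277.8
Opt2: 2·48.7 + 4·776 = 3201.4
Opt3: 2·15.6 + 4·608 = 2463.2
Opt4: 2·92.9 + 4·120 = 665.8
Opt5: 2·70.5 + 4·1362 = 5589.0
Opt6: 2·19.1 + 4·1947 = 7826.2
Opt7: 2·60.8 + 4·269 = 1197.6
Opt8: 2·10.1 + 4·1121 = 4504.2
Opt9: 2·61.2 + 4·1028 = 4234.4
Opt10: 2·19.9 + 4·996 = 4023.8
Opt11: 2·11.5 + 4·1125 = 4523.0
Opt12: 2·24.1 + 4·175 = 748.2
Lowest: Opt4 at 665.8.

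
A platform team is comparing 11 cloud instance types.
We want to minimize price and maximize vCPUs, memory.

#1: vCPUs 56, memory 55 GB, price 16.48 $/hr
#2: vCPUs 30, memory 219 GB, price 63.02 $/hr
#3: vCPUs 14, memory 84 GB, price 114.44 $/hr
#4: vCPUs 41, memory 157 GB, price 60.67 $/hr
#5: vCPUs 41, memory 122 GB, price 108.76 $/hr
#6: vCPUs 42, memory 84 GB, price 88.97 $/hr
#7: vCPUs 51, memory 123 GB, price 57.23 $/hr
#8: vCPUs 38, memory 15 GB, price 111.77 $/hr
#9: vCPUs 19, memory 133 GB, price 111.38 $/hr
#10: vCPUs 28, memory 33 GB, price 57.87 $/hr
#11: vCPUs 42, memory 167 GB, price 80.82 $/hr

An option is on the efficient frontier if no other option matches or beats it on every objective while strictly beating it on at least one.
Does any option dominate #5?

Yes

#4 vs #5: vCPUs 41≥41, memory 157≥122, price 60.67≤108.76 — #4 is at least as good on every objective and strictly better on at least one, so #4 dominates #5.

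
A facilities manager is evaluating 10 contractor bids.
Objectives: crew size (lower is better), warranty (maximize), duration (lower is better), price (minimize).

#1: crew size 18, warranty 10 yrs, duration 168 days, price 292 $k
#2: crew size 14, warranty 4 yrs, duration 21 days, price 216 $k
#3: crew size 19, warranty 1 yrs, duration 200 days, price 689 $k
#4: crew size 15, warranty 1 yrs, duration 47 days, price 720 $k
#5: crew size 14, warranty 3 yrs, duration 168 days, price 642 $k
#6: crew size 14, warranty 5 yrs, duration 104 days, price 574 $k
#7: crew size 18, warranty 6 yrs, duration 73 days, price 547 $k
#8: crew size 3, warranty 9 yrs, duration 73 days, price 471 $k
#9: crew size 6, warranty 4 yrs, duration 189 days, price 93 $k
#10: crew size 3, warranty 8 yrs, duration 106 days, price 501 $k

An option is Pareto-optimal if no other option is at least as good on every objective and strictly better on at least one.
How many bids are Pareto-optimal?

4

#1: not dominated (best warranty).
#2: not dominated (best duration).
#3: dominated by #1 (crew size 18≤19, warranty 10≥1, duration 168≤200, price 292≤689).
#4: dominated by #2 (crew size 14≤15, warranty 4≥1, duration 21≤47, price 216≤720).
#5: dominated by #2 (crew size 14≤14, warranty 4≥3, duration 21≤168, price 216≤642).
#6: dominated by #8 (crew size 3≤14, warranty 9≥5, duration 73≤104, price 471≤574).
#7: dominated by #8 (crew size 3≤18, warranty 9≥6, duration 73≤73, price 471≤547).
#8: not dominated.
#9: not dominated (best price).
#10: dominated by #8 (crew size 3≤3, warranty 9≥8, duration 73≤106, price 471≤501).
Pareto-optimal: #1, #2, #8, #9 → 4.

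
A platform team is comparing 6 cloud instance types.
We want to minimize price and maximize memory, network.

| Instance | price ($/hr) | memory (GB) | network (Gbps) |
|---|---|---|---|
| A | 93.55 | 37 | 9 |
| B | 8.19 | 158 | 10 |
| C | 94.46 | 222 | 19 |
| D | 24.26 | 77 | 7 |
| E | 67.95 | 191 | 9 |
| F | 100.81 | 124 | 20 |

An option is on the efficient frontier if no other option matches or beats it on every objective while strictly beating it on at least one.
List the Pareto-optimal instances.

A: dominated by B (price 8.19≤93.55, memory 158≥37, network 10≥9).
B: not dominated (best price).
C: not dominated (best memory).
D: dominated by B (price 8.19≤24.26, memory 158≥77, network 10≥7).
E: not dominated.
F: not dominated (best network).

B, C, E, F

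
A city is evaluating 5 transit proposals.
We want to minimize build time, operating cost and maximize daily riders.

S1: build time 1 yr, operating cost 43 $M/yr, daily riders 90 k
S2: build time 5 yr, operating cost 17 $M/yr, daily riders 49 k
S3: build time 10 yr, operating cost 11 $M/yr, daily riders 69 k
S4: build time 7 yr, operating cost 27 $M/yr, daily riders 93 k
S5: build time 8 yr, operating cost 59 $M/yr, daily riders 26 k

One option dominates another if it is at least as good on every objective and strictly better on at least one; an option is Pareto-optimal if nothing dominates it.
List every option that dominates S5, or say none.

S1, S2, S4

S1: build time 1≤8, operating cost 43≤59, daily riders 90≥26 — dominates S5.
S2: build time 5≤8, operating cost 17≤59, daily riders 49≥26 — dominates S5.
S4: build time 7≤8, operating cost 27≤59, daily riders 93≥26 — dominates S5.
Others (S3) are each worse than S5 on at least one objective.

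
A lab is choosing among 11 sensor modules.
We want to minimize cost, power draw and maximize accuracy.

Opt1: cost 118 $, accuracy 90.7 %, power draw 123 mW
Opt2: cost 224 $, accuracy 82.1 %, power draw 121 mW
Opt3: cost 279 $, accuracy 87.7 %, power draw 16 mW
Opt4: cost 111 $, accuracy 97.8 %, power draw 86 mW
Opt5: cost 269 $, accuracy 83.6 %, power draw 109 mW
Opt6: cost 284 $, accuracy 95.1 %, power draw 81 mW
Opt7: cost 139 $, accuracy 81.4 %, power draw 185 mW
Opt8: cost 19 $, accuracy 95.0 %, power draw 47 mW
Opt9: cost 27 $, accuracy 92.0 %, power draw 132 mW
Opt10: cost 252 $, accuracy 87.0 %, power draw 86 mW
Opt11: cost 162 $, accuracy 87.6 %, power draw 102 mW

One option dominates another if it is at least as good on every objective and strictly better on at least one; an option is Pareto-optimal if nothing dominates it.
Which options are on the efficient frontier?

Opt1: dominated by Opt4 (cost 111≤118, accuracy 97.8≥90.7, power draw 86≤123).
Opt2: dominated by Opt4 (cost 111≤224, accuracy 97.8≥82.1, power draw 86≤121).
Opt3: not dominated (best power draw).
Opt4: not dominated (best accuracy).
Opt5: dominated by Opt4 (cost 111≤269, accuracy 97.8≥83.6, power draw 86≤109).
Opt6: not dominated.
Opt7: dominated by Opt1 (cost 118≤139, accuracy 90.7≥81.4, power draw 123≤185).
Opt8: not dominated (best cost).
Opt9: dominated by Opt8 (cost 19≤27, accuracy 95.0≥92.0, power draw 47≤132).
Opt10: dominated by Opt4 (cost 111≤252, accuracy 97.8≥87.0, power draw 86≤86).
Opt11: dominated by Opt4 (cost 111≤162, accuracy 97.8≥87.6, power draw 86≤102).

Opt3, Opt4, Opt6, Opt8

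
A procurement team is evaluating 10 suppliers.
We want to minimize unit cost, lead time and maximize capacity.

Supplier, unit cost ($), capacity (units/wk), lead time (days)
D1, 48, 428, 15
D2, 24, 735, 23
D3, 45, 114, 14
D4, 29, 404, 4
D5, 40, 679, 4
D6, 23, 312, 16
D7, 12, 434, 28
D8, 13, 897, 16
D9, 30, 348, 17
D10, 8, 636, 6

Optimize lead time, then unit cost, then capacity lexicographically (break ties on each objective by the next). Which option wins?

First minimize lead time: best is 4, kept {D4, D5}.
Then minimize unit cost: best is 29, kept {D4}.

D4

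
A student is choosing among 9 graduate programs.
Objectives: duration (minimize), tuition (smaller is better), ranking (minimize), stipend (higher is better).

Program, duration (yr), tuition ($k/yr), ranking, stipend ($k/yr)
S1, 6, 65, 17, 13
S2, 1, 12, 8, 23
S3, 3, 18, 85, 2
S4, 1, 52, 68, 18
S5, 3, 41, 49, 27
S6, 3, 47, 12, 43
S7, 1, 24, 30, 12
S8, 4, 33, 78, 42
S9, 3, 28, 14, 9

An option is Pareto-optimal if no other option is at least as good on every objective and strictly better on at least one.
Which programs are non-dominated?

S1: dominated by S2 (duration 1≤6, tuition 12≤65, ranking 8≤17, stipend 23≥13).
S2: not dominated (best tuition).
S3: dominated by S2 (duration 1≤3, tuition 12≤18, ranking 8≤85, stipend 23≥2).
S4: dominated by S2 (duration 1≤1, tuition 12≤52, ranking 8≤68, stipend 23≥18).
S5: not dominated.
S6: not dominated (best stipend).
S7: dominated by S2 (duration 1≤1, tuition 12≤24, ranking 8≤30, stipend 23≥12).
S8: not dominated.
S9: dominated by S2 (duration 1≤3, tuition 12≤28, ranking 8≤14, stipend 23≥9).

S2, S5, S6, S8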